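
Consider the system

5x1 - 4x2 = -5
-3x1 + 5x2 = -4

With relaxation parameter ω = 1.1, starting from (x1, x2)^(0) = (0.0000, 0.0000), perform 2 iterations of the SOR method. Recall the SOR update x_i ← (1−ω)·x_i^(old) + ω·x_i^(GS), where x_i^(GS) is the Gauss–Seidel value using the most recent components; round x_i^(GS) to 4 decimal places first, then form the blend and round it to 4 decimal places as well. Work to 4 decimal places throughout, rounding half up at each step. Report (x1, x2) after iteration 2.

(-2.4033, -2.3056)

Iteration 1:
  x1: GS value = (-5 - (-4)·0.0000) / (5) = -1.0000;  x1 ← (1−ω)·0.0000 + ω·-1.0000 = -1.1000
  x2: GS value = (-4 - (-3)·-1.1000) / (5) = -1.4600;  x2 ← (1−ω)·0.0000 + ω·-1.4600 = -1.6060
Iteration 2:
  x1: GS value = (-5 - (-4)·-1.6060) / (5) = -2.2848;  x1 ← (1−ω)·-1.1000 + ω·-2.2848 = -2.4033
  x2: GS value = (-4 - (-3)·-2.4033) / (5) = -2.2420;  x2 ← (1−ω)·-1.6060 + ω·-2.2420 = -2.3056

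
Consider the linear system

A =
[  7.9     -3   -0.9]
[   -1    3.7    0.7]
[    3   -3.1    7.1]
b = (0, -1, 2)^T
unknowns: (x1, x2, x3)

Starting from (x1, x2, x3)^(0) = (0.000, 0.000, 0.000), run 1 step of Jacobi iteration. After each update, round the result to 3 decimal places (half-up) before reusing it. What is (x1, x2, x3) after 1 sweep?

(0.000, -0.270, 0.282)

Iteration 1:
  x1 = (0 - (-3)·0.000 - (-0.9)·0.000) / (7.9) = 0.000
  x2 = (-1 - (-1)·0.000 - (0.7)·0.000) / (3.7) = -0.270
  x3 = (2 - (3)·0.000 - (-3.1)·0.000) / (7.1) = 0.282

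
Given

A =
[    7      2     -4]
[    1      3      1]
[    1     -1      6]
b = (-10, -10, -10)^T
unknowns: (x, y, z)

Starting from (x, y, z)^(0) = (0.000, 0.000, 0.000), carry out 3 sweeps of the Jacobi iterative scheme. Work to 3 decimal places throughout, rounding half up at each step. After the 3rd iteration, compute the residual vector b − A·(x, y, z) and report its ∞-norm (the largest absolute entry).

0.581

Iteration 1:
  x = (-10 - (2)·0.000 - (-4)·0.000) / (7) = -1.429
  y = (-10 - (1)·0.000 - (1)·0.000) / (3) = -3.333
  z = (-10 - (1)·0.000 - (-1)·0.000) / (6) = -1.667
Iteration 2:
  x = (-10 - (2)·-3.333 - (-4)·-1.667) / (7) = -1.429
  y = (-10 - (1)·-1.429 - (1)·-1.667) / (3) = -2.301
  z = (-10 - (1)·-1.429 - (-1)·-3.333) / (6) = -1.984
Iteration 3:
  x = (-10 - (2)·-2.301 - (-4)·-1.984) / (7) = -1.905
  y = (-10 - (1)·-1.429 - (1)·-1.984) / (3) = -2.196
  z = (-10 - (1)·-1.429 - (-1)·-2.301) / (6) = -1.812
Residual b − A·x = (0.479, 0.305, 0.581); ∞-norm = 0.581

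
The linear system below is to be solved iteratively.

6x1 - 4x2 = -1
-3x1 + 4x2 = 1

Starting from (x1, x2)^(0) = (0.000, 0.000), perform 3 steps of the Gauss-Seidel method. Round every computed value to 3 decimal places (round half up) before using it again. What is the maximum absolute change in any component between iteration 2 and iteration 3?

0.042

Iteration 1:
  x1 = (-1 - (-4)·0.000) / (6) = -0.167
  x2 = (1 - (-3)·-0.167) / (4) = 0.125
Iteration 2:
  x1 = (-1 - (-4)·0.125) / (6) = -0.083
  x2 = (1 - (-3)·-0.083) / (4) = 0.188
Iteration 3:
  x1 = (-1 - (-4)·0.188) / (6) = -0.041
  x2 = (1 - (-3)·-0.041) / (4) = 0.219
Change: (0.042, 0.031) → max |·| = 0.042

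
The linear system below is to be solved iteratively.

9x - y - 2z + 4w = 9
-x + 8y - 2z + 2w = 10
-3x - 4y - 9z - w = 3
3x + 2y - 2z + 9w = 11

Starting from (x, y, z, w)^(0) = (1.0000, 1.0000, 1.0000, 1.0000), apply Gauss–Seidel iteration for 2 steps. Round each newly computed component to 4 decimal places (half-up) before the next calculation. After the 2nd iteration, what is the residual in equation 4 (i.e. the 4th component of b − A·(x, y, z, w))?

-0.0003

Iteration 1:
  x = (9 - (-1)·1.0000 - (-2)·1.0000 - (4)·1.0000) / (9) = 0.8889
  y = (10 - (-1)·0.8889 - (-2)·1.0000 - (2)·1.0000) / (8) = 1.3611
  z = (3 - (-3)·0.8889 - (-4)·1.3611 - (-1)·1.0000) / (-9) = -1.3457
  w = (11 - (3)·0.8889 - (2)·1.3611 - (-2)·-1.3457) / (9) = 0.3244
Iteration 2:
  x = (9 - (-1)·1.3611 - (-2)·-1.3457 - (4)·0.3244) / (9) = 0.7080
  y = (10 - (-1)·0.7080 - (-2)·-1.3457 - (2)·0.3244) / (8) = 0.9210
  z = (3 - (-3)·0.7080 - (-4)·0.9210 - (-1)·0.3244) / (-9) = -1.0147
  w = (11 - (3)·0.7080 - (2)·0.9210 - (-2)·-1.0147) / (9) = 0.5561
Residual b − A·x = (-0.7048, 0.1984, 0.2318, -0.0003)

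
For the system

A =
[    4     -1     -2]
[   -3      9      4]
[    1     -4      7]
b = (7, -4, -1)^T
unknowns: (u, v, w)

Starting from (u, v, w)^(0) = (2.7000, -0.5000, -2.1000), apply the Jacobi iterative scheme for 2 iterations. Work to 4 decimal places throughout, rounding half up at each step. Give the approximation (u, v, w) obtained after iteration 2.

Iteration 1:
  u = (7 - (-1)·-0.5000 - (-2)·-2.1000) / (4) = 0.5750
  v = (-4 - (-3)·2.7000 - (4)·-2.1000) / (9) = 1.3889
  w = (-1 - (1)·2.7000 - (-4)·-0.5000) / (7) = -0.8143
Iteration 2:
  u = (7 - (-1)·1.3889 - (-2)·-0.8143) / (4) = 1.6901
  v = (-4 - (-3)·0.5750 - (4)·-0.8143) / (9) = 0.1091
  w = (-1 - (1)·0.5750 - (-4)·1.3889) / (7) = 0.5687

(1.6901, 0.1091, 0.5687)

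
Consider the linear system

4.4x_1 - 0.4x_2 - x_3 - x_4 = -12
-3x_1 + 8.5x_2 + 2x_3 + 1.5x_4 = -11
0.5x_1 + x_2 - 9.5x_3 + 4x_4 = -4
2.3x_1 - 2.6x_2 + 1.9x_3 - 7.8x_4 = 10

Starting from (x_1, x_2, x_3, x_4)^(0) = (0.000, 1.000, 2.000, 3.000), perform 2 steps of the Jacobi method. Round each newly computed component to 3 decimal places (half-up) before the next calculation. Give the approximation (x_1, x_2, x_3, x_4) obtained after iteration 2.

Iteration 1:
  x_1 = (-12 - (-0.4)·1.000 - (-1)·2.000 - (-1)·3.000) / (4.4) = -1.500
  x_2 = (-11 - (-3)·0.000 - (2)·2.000 - (1.5)·3.000) / (8.5) = -2.294
  x_3 = (-4 - (0.5)·0.000 - (1)·1.000 - (4)·3.000) / (-9.5) = 1.789
  x_4 = (10 - (2.3)·0.000 - (-2.6)·1.000 - (1.9)·2.000) / (-7.8) = -1.128
Iteration 2:
  x_1 = (-12 - (-0.4)·-2.294 - (-1)·1.789 - (-1)·-1.128) / (4.4) = -2.786
  x_2 = (-11 - (-3)·-1.500 - (2)·1.789 - (1.5)·-1.128) / (8.5) = -2.045
  x_3 = (-4 - (0.5)·-1.500 - (1)·-2.294 - (4)·-1.128) / (-9.5) = -0.374
  x_4 = (10 - (2.3)·-1.500 - (-2.6)·-2.294 - (1.9)·1.789) / (-7.8) = -0.524

(-2.786, -2.045, -0.374, -0.524)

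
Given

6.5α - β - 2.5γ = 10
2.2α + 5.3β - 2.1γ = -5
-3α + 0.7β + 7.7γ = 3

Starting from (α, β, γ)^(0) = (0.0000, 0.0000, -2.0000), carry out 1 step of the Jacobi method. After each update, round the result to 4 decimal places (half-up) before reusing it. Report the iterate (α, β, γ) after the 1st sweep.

(0.7692, -1.7358, 0.3896)

Iteration 1:
  α = (10 - (-1)·0.0000 - (-2.5)·-2.0000) / (6.5) = 0.7692
  β = (-5 - (2.2)·0.0000 - (-2.1)·-2.0000) / (5.3) = -1.7358
  γ = (3 - (-3)·0.0000 - (0.7)·0.0000) / (7.7) = 0.3896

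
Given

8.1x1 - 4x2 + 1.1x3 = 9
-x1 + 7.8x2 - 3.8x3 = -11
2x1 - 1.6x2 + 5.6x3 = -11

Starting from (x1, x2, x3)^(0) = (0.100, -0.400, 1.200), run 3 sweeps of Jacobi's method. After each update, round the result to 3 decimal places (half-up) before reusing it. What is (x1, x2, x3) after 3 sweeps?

(0.288, -2.483, -2.990)

Iteration 1:
  x1 = (9 - (-4)·-0.400 - (1.1)·1.200) / (8.1) = 0.751
  x2 = (-11 - (-1)·0.100 - (-3.8)·1.200) / (7.8) = -0.813
  x3 = (-11 - (2)·0.100 - (-1.6)·-0.400) / (5.6) = -2.114
Iteration 2:
  x1 = (9 - (-4)·-0.813 - (1.1)·-2.114) / (8.1) = 0.997
  x2 = (-11 - (-1)·0.751 - (-3.8)·-2.114) / (7.8) = -2.344
  x3 = (-11 - (2)·0.751 - (-1.6)·-0.813) / (5.6) = -2.465
Iteration 3:
  x1 = (9 - (-4)·-2.344 - (1.1)·-2.465) / (8.1) = 0.288
  x2 = (-11 - (-1)·0.997 - (-3.8)·-2.465) / (7.8) = -2.483
  x3 = (-11 - (2)·0.997 - (-1.6)·-2.344) / (5.6) = -2.990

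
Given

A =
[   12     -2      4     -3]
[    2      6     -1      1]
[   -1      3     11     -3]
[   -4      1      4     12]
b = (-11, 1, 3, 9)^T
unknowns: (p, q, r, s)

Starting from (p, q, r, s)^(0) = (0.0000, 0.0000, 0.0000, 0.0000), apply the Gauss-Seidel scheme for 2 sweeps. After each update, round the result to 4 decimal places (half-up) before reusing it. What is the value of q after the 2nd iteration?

Iteration 1:
  p = (-11 - (-2)·0.0000 - (4)·0.0000 - (-3)·0.0000) / (12) = -0.9167
  q = (1 - (2)·-0.9167 - (-1)·0.0000 - (1)·0.0000) / (6) = 0.4722
  r = (3 - (-1)·-0.9167 - (3)·0.4722 - (-3)·0.0000) / (11) = 0.0606
  s = (9 - (-4)·-0.9167 - (1)·0.4722 - (4)·0.0606) / (12) = 0.3849
Iteration 2:
  p = (-11 - (-2)·0.4722 - (4)·0.0606 - (-3)·0.3849) / (12) = -0.7619
  q = (1 - (2)·-0.7619 - (-1)·0.0606 - (1)·0.3849) / (6) = 0.3666
  r = (3 - (-1)·-0.7619 - (3)·0.3666 - (-3)·0.3849) / (11) = 0.2085
  s = (9 - (-4)·-0.7619 - (1)·0.3666 - (4)·0.2085) / (12) = 0.3960

0.3666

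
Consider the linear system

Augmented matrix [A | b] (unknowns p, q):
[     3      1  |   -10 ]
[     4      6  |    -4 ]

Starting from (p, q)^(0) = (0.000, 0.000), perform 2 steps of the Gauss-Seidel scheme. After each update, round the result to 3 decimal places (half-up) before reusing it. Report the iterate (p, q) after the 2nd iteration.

Iteration 1:
  p = (-10 - (1)·0.000) / (3) = -3.333
  q = (-4 - (4)·-3.333) / (6) = 1.555
Iteration 2:
  p = (-10 - (1)·1.555) / (3) = -3.852
  q = (-4 - (4)·-3.852) / (6) = 1.901

(-3.852, 1.901)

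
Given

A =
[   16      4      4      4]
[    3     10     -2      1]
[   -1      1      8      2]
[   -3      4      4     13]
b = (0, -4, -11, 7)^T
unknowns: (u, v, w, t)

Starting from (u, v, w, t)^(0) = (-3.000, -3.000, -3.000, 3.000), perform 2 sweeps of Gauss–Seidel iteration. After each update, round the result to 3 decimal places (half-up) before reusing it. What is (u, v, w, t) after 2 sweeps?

Iteration 1:
  u = (0 - (4)·-3.000 - (4)·-3.000 - (4)·3.000) / (16) = 0.750
  v = (-4 - (3)·0.750 - (-2)·-3.000 - (1)·3.000) / (10) = -1.525
  w = (-11 - (-1)·0.750 - (1)·-1.525 - (2)·3.000) / (8) = -1.841
  t = (7 - (-3)·0.750 - (4)·-1.525 - (4)·-1.841) / (13) = 1.747
Iteration 2:
  u = (0 - (4)·-1.525 - (4)·-1.841 - (4)·1.747) / (16) = 0.405
  v = (-4 - (3)·0.405 - (-2)·-1.841 - (1)·1.747) / (10) = -1.064
  w = (-11 - (-1)·0.405 - (1)·-1.064 - (2)·1.747) / (8) = -1.628
  t = (7 - (-3)·0.405 - (4)·-1.064 - (4)·-1.628) / (13) = 1.460

(0.405, -1.064, -1.628, 1.460)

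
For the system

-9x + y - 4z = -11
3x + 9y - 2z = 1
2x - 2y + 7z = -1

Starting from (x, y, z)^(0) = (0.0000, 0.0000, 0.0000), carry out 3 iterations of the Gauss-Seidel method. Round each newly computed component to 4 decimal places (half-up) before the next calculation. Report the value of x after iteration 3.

1.4772

Iteration 1:
  x = (-11 - (1)·0.0000 - (-4)·0.0000) / (-9) = 1.2222
  y = (1 - (3)·1.2222 - (-2)·0.0000) / (9) = -0.2963
  z = (-1 - (2)·1.2222 - (-2)·-0.2963) / (7) = -0.5767
Iteration 2:
  x = (-11 - (1)·-0.2963 - (-4)·-0.5767) / (-9) = 1.4456
  y = (1 - (3)·1.4456 - (-2)·-0.5767) / (9) = -0.4989
  z = (-1 - (2)·1.4456 - (-2)·-0.4989) / (7) = -0.6984
Iteration 3:
  x = (-11 - (1)·-0.4989 - (-4)·-0.6984) / (-9) = 1.4772
  y = (1 - (3)·1.4772 - (-2)·-0.6984) / (9) = -0.5365
  z = (-1 - (2)·1.4772 - (-2)·-0.5365) / (7) = -0.7182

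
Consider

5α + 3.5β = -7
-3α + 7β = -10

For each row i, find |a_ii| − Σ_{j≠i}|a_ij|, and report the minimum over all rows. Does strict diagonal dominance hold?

1.5

row 1: |5| − (3.5) = 1.5
row 2: |7| − (3) = 4
minimum over rows = 1.5 → strictly diagonally dominant (convergence guaranteed)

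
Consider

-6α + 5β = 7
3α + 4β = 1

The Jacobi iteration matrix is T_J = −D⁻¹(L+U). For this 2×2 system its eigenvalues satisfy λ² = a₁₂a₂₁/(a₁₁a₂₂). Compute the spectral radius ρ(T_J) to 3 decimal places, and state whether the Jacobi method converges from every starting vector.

a₁₂a₂₁/(a₁₁a₂₂) = (5)·(3) / ((-6)·(4)) = -0.625000
ρ = √|-0.625000| = √0.625000 = 0.791
ρ < 1, so Jacobi converges

0.791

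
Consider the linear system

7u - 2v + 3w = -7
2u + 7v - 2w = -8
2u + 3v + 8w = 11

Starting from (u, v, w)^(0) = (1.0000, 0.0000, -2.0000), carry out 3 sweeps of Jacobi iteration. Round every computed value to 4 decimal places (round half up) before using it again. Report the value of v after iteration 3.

Iteration 1:
  u = (-7 - (-2)·0.0000 - (3)·-2.0000) / (7) = -0.1429
  v = (-8 - (2)·1.0000 - (-2)·-2.0000) / (7) = -2.0000
  w = (11 - (2)·1.0000 - (3)·0.0000) / (8) = 1.1250
Iteration 2:
  u = (-7 - (-2)·-2.0000 - (3)·1.1250) / (7) = -2.0536
  v = (-8 - (2)·-0.1429 - (-2)·1.1250) / (7) = -0.7806
  w = (11 - (2)·-0.1429 - (3)·-2.0000) / (8) = 2.1607
Iteration 3:
  u = (-7 - (-2)·-0.7806 - (3)·2.1607) / (7) = -2.1490
  v = (-8 - (2)·-2.0536 - (-2)·2.1607) / (7) = 0.0612
  w = (11 - (2)·-2.0536 - (3)·-0.7806) / (8) = 2.1811

0.0612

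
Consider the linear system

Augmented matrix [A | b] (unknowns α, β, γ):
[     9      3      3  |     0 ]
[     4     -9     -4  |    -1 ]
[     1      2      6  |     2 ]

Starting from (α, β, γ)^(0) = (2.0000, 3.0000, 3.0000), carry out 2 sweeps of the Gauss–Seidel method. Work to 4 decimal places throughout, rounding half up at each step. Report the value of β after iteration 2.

Iteration 1:
  α = (0 - (3)·3.0000 - (3)·3.0000) / (9) = -2.0000
  β = (-1 - (4)·-2.0000 - (-4)·3.0000) / (-9) = -2.1111
  γ = (2 - (1)·-2.0000 - (2)·-2.1111) / (6) = 1.3704
Iteration 2:
  α = (0 - (3)·-2.1111 - (3)·1.3704) / (9) = 0.2469
  β = (-1 - (4)·0.2469 - (-4)·1.3704) / (-9) = -0.3882
  γ = (2 - (1)·0.2469 - (2)·-0.3882) / (6) = 0.4216

-0.3882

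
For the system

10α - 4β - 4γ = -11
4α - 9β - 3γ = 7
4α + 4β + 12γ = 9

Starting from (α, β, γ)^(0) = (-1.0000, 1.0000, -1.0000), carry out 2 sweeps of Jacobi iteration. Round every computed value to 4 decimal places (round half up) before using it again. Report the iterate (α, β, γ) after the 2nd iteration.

Iteration 1:
  α = (-11 - (-4)·1.0000 - (-4)·-1.0000) / (10) = -1.1000
  β = (7 - (4)·-1.0000 - (-3)·-1.0000) / (-9) = -0.8889
  γ = (9 - (4)·-1.0000 - (4)·1.0000) / (12) = 0.7500
Iteration 2:
  α = (-11 - (-4)·-0.8889 - (-4)·0.7500) / (10) = -1.1556
  β = (7 - (4)·-1.1000 - (-3)·0.7500) / (-9) = -1.5167
  γ = (9 - (4)·-1.1000 - (4)·-0.8889) / (12) = 1.4130

(-1.1556, -1.5167, 1.4130)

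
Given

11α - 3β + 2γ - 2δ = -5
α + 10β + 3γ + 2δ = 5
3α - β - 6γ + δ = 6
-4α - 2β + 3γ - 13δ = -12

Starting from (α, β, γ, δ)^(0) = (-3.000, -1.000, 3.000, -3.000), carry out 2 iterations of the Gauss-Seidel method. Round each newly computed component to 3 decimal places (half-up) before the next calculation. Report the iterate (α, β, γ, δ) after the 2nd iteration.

(0.254, 1.046, -0.905, 0.475)

Iteration 1:
  α = (-5 - (-3)·-1.000 - (2)·3.000 - (-2)·-3.000) / (11) = -1.818
  β = (5 - (1)·-1.818 - (3)·3.000 - (2)·-3.000) / (10) = 0.382
  γ = (6 - (3)·-1.818 - (-1)·0.382 - (1)·-3.000) / (-6) = -2.473
  δ = (-12 - (-4)·-1.818 - (-2)·0.382 - (3)·-2.473) / (-13) = 0.853
Iteration 2:
  α = (-5 - (-3)·0.382 - (2)·-2.473 - (-2)·0.853) / (11) = 0.254
  β = (5 - (1)·0.254 - (3)·-2.473 - (2)·0.853) / (10) = 1.046
  γ = (6 - (3)·0.254 - (-1)·1.046 - (1)·0.853) / (-6) = -0.905
  δ = (-12 - (-4)·0.254 - (-2)·1.046 - (3)·-0.905) / (-13) = 0.475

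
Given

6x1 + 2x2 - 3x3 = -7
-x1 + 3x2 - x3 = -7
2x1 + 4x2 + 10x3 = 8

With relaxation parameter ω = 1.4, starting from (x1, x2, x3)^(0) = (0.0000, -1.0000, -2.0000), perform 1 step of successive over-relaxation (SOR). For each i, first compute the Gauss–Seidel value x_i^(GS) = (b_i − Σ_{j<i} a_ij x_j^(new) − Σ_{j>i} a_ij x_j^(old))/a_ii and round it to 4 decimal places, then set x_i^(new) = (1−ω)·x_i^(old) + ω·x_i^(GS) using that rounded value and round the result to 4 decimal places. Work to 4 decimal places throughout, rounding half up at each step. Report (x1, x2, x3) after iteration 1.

Iteration 1:
  x1: GS value = (-7 - (2)·-1.0000 - (-3)·-2.0000) / (6) = -1.8333;  x1 ← (1−ω)·0.0000 + ω·-1.8333 = -2.5666
  x2: GS value = (-7 - (-1)·-2.5666 - (-1)·-2.0000) / (3) = -3.8555;  x2 ← (1−ω)·-1.0000 + ω·-3.8555 = -4.9977
  x3: GS value = (8 - (2)·-2.5666 - (4)·-4.9977) / (10) = 3.3124;  x3 ← (1−ω)·-2.0000 + ω·3.3124 = 5.4374

(-2.5666, -4.9977, 5.4374)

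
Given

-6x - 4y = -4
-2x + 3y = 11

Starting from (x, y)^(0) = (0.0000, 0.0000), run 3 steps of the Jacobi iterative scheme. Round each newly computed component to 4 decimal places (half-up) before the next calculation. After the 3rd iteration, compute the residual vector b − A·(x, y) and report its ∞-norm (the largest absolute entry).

Iteration 1:
  x = (-4 - (-4)·0.0000) / (-6) = 0.6667
  y = (11 - (-2)·0.0000) / (3) = 3.6667
Iteration 2:
  x = (-4 - (-4)·3.6667) / (-6) = -1.7778
  y = (11 - (-2)·0.6667) / (3) = 4.1111
Iteration 3:
  x = (-4 - (-4)·4.1111) / (-6) = -2.0741
  y = (11 - (-2)·-1.7778) / (3) = 2.4815
Residual b − A·x = (-6.5186, -0.5927); ∞-norm = 6.5186

6.5186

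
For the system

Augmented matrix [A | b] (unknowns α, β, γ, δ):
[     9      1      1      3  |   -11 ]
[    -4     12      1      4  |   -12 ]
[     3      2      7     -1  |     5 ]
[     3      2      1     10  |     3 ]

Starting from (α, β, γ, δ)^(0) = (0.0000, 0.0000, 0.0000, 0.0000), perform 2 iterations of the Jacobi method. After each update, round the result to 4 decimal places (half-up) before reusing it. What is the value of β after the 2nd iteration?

Iteration 1:
  α = (-11 - (1)·0.0000 - (1)·0.0000 - (3)·0.0000) / (9) = -1.2222
  β = (-12 - (-4)·0.0000 - (1)·0.0000 - (4)·0.0000) / (12) = -1.0000
  γ = (5 - (3)·0.0000 - (2)·0.0000 - (-1)·0.0000) / (7) = 0.7143
  δ = (3 - (3)·0.0000 - (2)·0.0000 - (1)·0.0000) / (10) = 0.3000
Iteration 2:
  α = (-11 - (1)·-1.0000 - (1)·0.7143 - (3)·0.3000) / (9) = -1.2905
  β = (-12 - (-4)·-1.2222 - (1)·0.7143 - (4)·0.3000) / (12) = -1.5669
  γ = (5 - (3)·-1.2222 - (2)·-1.0000 - (-1)·0.3000) / (7) = 1.5667
  δ = (3 - (3)·-1.2222 - (2)·-1.0000 - (1)·0.7143) / (10) = 0.7952

-1.5669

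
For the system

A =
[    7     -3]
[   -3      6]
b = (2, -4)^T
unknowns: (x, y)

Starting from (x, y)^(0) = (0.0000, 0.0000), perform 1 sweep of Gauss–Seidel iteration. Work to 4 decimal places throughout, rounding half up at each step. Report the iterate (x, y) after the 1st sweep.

Iteration 1:
  x = (2 - (-3)·0.0000) / (7) = 0.2857
  y = (-4 - (-3)·0.2857) / (6) = -0.5238

(0.2857, -0.5238)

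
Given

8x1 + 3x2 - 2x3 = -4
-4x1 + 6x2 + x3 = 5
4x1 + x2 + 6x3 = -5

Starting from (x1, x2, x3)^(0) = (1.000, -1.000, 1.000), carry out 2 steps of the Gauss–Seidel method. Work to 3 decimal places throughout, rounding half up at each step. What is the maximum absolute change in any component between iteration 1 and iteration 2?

Iteration 1:
  x1 = (-4 - (3)·-1.000 - (-2)·1.000) / (8) = 0.125
  x2 = (5 - (-4)·0.125 - (1)·1.000) / (6) = 0.750
  x3 = (-5 - (4)·0.125 - (1)·0.750) / (6) = -1.042
Iteration 2:
  x1 = (-4 - (3)·0.750 - (-2)·-1.042) / (8) = -1.042
  x2 = (5 - (-4)·-1.042 - (1)·-1.042) / (6) = 0.312
  x3 = (-5 - (4)·-1.042 - (1)·0.312) / (6) = -0.191
Change: (-1.167, -0.438, 0.851) → max |·| = 1.167

1.167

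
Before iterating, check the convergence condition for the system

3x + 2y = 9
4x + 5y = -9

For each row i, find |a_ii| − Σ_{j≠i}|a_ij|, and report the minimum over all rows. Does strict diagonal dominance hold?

1

row 1: |3| − (2) = 1
row 2: |5| − (4) = 1
minimum over rows = 1 → strictly diagonally dominant (convergence guaranteed)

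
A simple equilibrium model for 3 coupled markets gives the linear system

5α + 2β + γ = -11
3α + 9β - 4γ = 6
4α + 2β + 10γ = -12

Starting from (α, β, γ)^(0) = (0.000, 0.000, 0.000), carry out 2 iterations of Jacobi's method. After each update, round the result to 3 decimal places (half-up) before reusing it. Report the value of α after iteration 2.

Iteration 1:
  α = (-11 - (2)·0.000 - (1)·0.000) / (5) = -2.200
  β = (6 - (3)·0.000 - (-4)·0.000) / (9) = 0.667
  γ = (-12 - (4)·0.000 - (2)·0.000) / (10) = -1.200
Iteration 2:
  α = (-11 - (2)·0.667 - (1)·-1.200) / (5) = -2.227
  β = (6 - (3)·-2.200 - (-4)·-1.200) / (9) = 0.867
  γ = (-12 - (4)·-2.200 - (2)·0.667) / (10) = -0.453

-2.227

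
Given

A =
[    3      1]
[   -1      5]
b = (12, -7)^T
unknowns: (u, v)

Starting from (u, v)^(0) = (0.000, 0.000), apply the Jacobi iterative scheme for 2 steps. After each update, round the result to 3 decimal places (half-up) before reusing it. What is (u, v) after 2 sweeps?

(4.467, -0.600)

Iteration 1:
  u = (12 - (1)·0.000) / (3) = 4.000
  v = (-7 - (-1)·0.000) / (5) = -1.400
Iteration 2:
  u = (12 - (1)·-1.400) / (3) = 4.467
  v = (-7 - (-1)·4.000) / (5) = -0.600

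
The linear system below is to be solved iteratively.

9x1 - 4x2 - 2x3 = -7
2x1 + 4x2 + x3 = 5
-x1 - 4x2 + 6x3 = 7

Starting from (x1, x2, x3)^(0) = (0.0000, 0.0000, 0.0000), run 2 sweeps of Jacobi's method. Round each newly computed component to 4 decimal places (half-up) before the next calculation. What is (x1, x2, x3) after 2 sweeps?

Iteration 1:
  x1 = (-7 - (-4)·0.0000 - (-2)·0.0000) / (9) = -0.7778
  x2 = (5 - (2)·0.0000 - (1)·0.0000) / (4) = 1.2500
  x3 = (7 - (-1)·0.0000 - (-4)·0.0000) / (6) = 1.1667
Iteration 2:
  x1 = (-7 - (-4)·1.2500 - (-2)·1.1667) / (9) = 0.0370
  x2 = (5 - (2)·-0.7778 - (1)·1.1667) / (4) = 1.3472
  x3 = (7 - (-1)·-0.7778 - (-4)·1.2500) / (6) = 1.8704

(0.0370, 1.3472, 1.8704)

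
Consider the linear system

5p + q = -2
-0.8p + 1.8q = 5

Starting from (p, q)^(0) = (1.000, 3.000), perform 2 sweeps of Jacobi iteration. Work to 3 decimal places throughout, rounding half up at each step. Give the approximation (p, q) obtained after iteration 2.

Iteration 1:
  p = (-2 - (1)·3.000) / (5) = -1.000
  q = (5 - (-0.8)·1.000) / (1.8) = 3.222
Iteration 2:
  p = (-2 - (1)·3.222) / (5) = -1.044
  q = (5 - (-0.8)·-1.000) / (1.8) = 2.333

(-1.044, 2.333)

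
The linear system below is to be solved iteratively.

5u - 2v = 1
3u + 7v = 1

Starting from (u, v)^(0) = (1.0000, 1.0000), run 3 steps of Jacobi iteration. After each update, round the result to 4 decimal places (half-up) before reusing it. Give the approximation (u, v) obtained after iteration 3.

Iteration 1:
  u = (1 - (-2)·1.0000) / (5) = 0.6000
  v = (1 - (3)·1.0000) / (7) = -0.2857
Iteration 2:
  u = (1 - (-2)·-0.2857) / (5) = 0.0857
  v = (1 - (3)·0.6000) / (7) = -0.1143
Iteration 3:
  u = (1 - (-2)·-0.1143) / (5) = 0.1543
  v = (1 - (3)·0.0857) / (7) = 0.1061

(0.1543, 0.1061)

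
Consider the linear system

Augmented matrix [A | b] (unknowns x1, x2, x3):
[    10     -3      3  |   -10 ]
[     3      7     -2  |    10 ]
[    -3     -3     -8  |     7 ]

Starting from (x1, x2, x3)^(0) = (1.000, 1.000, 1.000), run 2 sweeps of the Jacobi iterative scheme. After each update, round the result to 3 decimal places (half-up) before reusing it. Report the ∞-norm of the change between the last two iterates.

Iteration 1:
  x1 = (-10 - (-3)·1.000 - (3)·1.000) / (10) = -1.000
  x2 = (10 - (3)·1.000 - (-2)·1.000) / (7) = 1.286
  x3 = (7 - (-3)·1.000 - (-3)·1.000) / (-8) = -1.625
Iteration 2:
  x1 = (-10 - (-3)·1.286 - (3)·-1.625) / (10) = -0.127
  x2 = (10 - (3)·-1.000 - (-2)·-1.625) / (7) = 1.393
  x3 = (7 - (-3)·-1.000 - (-3)·1.286) / (-8) = -0.982
Change: (0.873, 0.107, 0.643) → max |·| = 0.873

0.873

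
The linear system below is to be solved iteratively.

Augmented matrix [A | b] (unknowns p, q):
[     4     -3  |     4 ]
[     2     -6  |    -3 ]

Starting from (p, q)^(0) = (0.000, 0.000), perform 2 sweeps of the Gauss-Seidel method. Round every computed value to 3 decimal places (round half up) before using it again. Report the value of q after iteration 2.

1.042

Iteration 1:
  p = (4 - (-3)·0.000) / (4) = 1.000
  q = (-3 - (2)·1.000) / (-6) = 0.833
Iteration 2:
  p = (4 - (-3)·0.833) / (4) = 1.625
  q = (-3 - (2)·1.625) / (-6) = 1.042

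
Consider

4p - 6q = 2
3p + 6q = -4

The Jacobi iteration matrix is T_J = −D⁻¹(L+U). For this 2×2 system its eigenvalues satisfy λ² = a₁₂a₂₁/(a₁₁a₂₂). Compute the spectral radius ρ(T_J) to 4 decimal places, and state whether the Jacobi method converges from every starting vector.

a₁₂a₂₁/(a₁₁a₂₂) = (-6)·(3) / ((4)·(6)) = -0.750000
ρ = √|-0.750000| = √0.750000 = 0.8660
ρ < 1, so Jacobi converges

0.8660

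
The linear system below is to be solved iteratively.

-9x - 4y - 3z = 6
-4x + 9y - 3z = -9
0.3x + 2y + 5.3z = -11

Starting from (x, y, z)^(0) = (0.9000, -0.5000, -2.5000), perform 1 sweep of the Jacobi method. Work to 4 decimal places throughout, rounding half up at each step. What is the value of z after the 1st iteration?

-1.9377

Iteration 1:
  x = (6 - (-4)·-0.5000 - (-3)·-2.5000) / (-9) = 0.3889
  y = (-9 - (-4)·0.9000 - (-3)·-2.5000) / (9) = -1.4333
  z = (-11 - (0.3)·0.9000 - (2)·-0.5000) / (5.3) = -1.9377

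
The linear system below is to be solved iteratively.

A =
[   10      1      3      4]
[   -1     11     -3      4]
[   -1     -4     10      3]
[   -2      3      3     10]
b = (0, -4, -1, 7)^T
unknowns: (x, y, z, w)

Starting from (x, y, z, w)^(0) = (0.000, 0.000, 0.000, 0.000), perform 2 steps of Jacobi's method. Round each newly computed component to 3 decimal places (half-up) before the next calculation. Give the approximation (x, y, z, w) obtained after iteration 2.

Iteration 1:
  x = (0 - (1)·0.000 - (3)·0.000 - (4)·0.000) / (10) = 0.000
  y = (-4 - (-1)·0.000 - (-3)·0.000 - (4)·0.000) / (11) = -0.364
  z = (-1 - (-1)·0.000 - (-4)·0.000 - (3)·0.000) / (10) = -0.100
  w = (7 - (-2)·0.000 - (3)·0.000 - (3)·0.000) / (10) = 0.700
Iteration 2:
  x = (0 - (1)·-0.364 - (3)·-0.100 - (4)·0.700) / (10) = -0.214
  y = (-4 - (-1)·0.000 - (-3)·-0.100 - (4)·0.700) / (11) = -0.645
  z = (-1 - (-1)·0.000 - (-4)·-0.364 - (3)·0.700) / (10) = -0.456
  w = (7 - (-2)·0.000 - (3)·-0.364 - (3)·-0.100) / (10) = 0.839

(-0.214, -0.645, -0.456, 0.839)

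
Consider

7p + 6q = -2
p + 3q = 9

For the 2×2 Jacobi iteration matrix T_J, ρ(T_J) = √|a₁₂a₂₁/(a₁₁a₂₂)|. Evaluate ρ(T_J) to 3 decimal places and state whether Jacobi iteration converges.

a₁₂a₂₁/(a₁₁a₂₂) = (6)·(1) / ((7)·(3)) = 0.285714
ρ = √|0.285714| = √0.285714 = 0.535
ρ < 1, so Jacobi converges

0.535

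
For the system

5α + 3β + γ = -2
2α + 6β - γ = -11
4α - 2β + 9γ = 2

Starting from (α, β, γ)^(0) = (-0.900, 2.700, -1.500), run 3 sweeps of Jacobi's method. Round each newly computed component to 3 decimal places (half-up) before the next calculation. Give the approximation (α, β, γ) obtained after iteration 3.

Iteration 1:
  α = (-2 - (3)·2.700 - (1)·-1.500) / (5) = -1.720
  β = (-11 - (2)·-0.900 - (-1)·-1.500) / (6) = -1.783
  γ = (2 - (4)·-0.900 - (-2)·2.700) / (9) = 1.222
Iteration 2:
  α = (-2 - (3)·-1.783 - (1)·1.222) / (5) = 0.425
  β = (-11 - (2)·-1.720 - (-1)·1.222) / (6) = -1.056
  γ = (2 - (4)·-1.720 - (-2)·-1.783) / (9) = 0.590
Iteration 3:
  α = (-2 - (3)·-1.056 - (1)·0.590) / (5) = 0.116
  β = (-11 - (2)·0.425 - (-1)·0.590) / (6) = -1.877
  γ = (2 - (4)·0.425 - (-2)·-1.056) / (9) = -0.201

(0.116, -1.877, -0.201)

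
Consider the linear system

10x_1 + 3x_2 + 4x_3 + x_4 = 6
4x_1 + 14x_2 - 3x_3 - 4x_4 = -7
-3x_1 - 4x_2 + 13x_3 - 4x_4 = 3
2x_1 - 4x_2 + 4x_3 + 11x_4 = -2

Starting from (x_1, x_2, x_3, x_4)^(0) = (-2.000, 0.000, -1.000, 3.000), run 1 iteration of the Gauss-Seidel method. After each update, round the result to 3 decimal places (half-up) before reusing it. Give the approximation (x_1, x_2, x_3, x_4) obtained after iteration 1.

Iteration 1:
  x_1 = (6 - (3)·0.000 - (4)·-1.000 - (1)·3.000) / (10) = 0.700
  x_2 = (-7 - (4)·0.700 - (-3)·-1.000 - (-4)·3.000) / (14) = -0.057
  x_3 = (3 - (-3)·0.700 - (-4)·-0.057 - (-4)·3.000) / (13) = 1.298
  x_4 = (-2 - (2)·0.700 - (-4)·-0.057 - (4)·1.298) / (11) = -0.802

(0.700, -0.057, 1.298, -0.802)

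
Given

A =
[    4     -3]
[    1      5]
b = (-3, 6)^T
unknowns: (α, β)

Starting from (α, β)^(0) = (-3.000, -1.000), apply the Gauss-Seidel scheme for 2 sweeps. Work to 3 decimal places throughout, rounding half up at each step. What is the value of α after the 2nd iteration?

0.375

Iteration 1:
  α = (-3 - (-3)·-1.000) / (4) = -1.500
  β = (6 - (1)·-1.500) / (5) = 1.500
Iteration 2:
  α = (-3 - (-3)·1.500) / (4) = 0.375
  β = (6 - (1)·0.375) / (5) = 1.125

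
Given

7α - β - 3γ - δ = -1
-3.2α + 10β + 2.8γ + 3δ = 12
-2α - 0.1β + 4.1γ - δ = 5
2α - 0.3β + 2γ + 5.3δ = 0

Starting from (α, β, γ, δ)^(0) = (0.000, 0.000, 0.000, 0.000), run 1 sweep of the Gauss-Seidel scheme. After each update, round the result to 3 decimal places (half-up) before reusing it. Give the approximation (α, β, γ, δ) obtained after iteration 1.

(-0.143, 1.154, 1.178, -0.325)

Iteration 1:
  α = (-1 - (-1)·0.000 - (-3)·0.000 - (-1)·0.000) / (7) = -0.143
  β = (12 - (-3.2)·-0.143 - (2.8)·0.000 - (3)·0.000) / (10) = 1.154
  γ = (5 - (-2)·-0.143 - (-0.1)·1.154 - (-1)·0.000) / (4.1) = 1.178
  δ = (0 - (2)·-0.143 - (-0.3)·1.154 - (2)·1.178) / (5.3) = -0.325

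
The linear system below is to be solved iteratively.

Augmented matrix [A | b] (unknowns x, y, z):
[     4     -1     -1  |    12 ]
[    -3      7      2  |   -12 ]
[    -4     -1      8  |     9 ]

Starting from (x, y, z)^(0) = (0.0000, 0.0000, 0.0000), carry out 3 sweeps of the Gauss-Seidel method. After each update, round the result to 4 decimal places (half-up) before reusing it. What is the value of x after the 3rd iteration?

3.4606

Iteration 1:
  x = (12 - (-1)·0.0000 - (-1)·0.0000) / (4) = 3.0000
  y = (-12 - (-3)·3.0000 - (2)·0.0000) / (7) = -0.4286
  z = (9 - (-4)·3.0000 - (-1)·-0.4286) / (8) = 2.5714
Iteration 2:
  x = (12 - (-1)·-0.4286 - (-1)·2.5714) / (4) = 3.5357
  y = (-12 - (-3)·3.5357 - (2)·2.5714) / (7) = -0.9337
  z = (9 - (-4)·3.5357 - (-1)·-0.9337) / (8) = 2.7761
Iteration 3:
  x = (12 - (-1)·-0.9337 - (-1)·2.7761) / (4) = 3.4606
  y = (-12 - (-3)·3.4606 - (2)·2.7761) / (7) = -1.0243
  z = (9 - (-4)·3.4606 - (-1)·-1.0243) / (8) = 2.7273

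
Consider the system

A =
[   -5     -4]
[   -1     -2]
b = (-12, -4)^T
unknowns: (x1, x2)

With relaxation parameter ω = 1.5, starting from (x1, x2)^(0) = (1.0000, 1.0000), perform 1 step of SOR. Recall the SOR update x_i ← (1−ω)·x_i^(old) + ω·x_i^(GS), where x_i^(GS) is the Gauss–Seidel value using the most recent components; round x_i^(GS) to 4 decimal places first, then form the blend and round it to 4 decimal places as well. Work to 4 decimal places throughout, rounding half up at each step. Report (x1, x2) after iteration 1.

Iteration 1:
  x1: GS value = (-12 - (-4)·1.0000) / (-5) = 1.6000;  x1 ← (1−ω)·1.0000 + ω·1.6000 = 1.9000
  x2: GS value = (-4 - (-1)·1.9000) / (-2) = 1.0500;  x2 ← (1−ω)·1.0000 + ω·1.0500 = 1.0750

(1.9000, 1.0750)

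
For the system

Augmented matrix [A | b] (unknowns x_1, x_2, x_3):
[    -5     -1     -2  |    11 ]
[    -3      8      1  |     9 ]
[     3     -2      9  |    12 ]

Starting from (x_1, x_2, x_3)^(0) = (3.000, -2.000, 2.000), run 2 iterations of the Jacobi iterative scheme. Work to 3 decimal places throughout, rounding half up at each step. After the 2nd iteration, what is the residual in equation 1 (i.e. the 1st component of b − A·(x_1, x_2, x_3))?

Iteration 1:
  x_1 = (11 - (-1)·-2.000 - (-2)·2.000) / (-5) = -2.600
  x_2 = (9 - (-3)·3.000 - (1)·2.000) / (8) = 2.000
  x_3 = (12 - (3)·3.000 - (-2)·-2.000) / (9) = -0.111
Iteration 2:
  x_1 = (11 - (-1)·2.000 - (-2)·-0.111) / (-5) = -2.556
  x_2 = (9 - (-3)·-2.600 - (1)·-0.111) / (8) = 0.164
  x_3 = (12 - (3)·-2.600 - (-2)·2.000) / (9) = 2.644
Residual b − A·x = (3.672, -2.624, -3.800)

3.672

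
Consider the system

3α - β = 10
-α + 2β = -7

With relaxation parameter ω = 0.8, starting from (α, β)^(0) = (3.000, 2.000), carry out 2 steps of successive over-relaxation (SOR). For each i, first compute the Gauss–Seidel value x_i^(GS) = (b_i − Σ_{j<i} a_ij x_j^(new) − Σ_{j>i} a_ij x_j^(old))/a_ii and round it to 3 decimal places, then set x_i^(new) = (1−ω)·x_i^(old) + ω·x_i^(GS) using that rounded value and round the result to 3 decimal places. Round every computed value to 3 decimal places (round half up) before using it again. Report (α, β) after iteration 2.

(3.192, -1.699)

Iteration 1:
  α: GS value = (10 - (-1)·2.000) / (3) = 4.000;  α ← (1−ω)·3.000 + ω·4.000 = 3.800
  β: GS value = (-7 - (-1)·3.800) / (2) = -1.600;  β ← (1−ω)·2.000 + ω·-1.600 = -0.880
Iteration 2:
  α: GS value = (10 - (-1)·-0.880) / (3) = 3.040;  α ← (1−ω)·3.800 + ω·3.040 = 3.192
  β: GS value = (-7 - (-1)·3.192) / (2) = -1.904;  β ← (1−ω)·-0.880 + ω·-1.904 = -1.699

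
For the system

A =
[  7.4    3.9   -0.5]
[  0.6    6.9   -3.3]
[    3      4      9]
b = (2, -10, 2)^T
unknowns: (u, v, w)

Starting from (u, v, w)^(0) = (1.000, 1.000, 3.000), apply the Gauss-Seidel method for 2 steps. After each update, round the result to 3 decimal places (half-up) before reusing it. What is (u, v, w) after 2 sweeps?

(0.292, -1.357, 0.728)

Iteration 1:
  u = (2 - (3.9)·1.000 - (-0.5)·3.000) / (7.4) = -0.054
  v = (-10 - (0.6)·-0.054 - (-3.3)·3.000) / (6.9) = -0.010
  w = (2 - (3)·-0.054 - (4)·-0.010) / (9) = 0.245
Iteration 2:
  u = (2 - (3.9)·-0.010 - (-0.5)·0.245) / (7.4) = 0.292
  v = (-10 - (0.6)·0.292 - (-3.3)·0.245) / (6.9) = -1.357
  w = (2 - (3)·0.292 - (4)·-1.357) / (9) = 0.728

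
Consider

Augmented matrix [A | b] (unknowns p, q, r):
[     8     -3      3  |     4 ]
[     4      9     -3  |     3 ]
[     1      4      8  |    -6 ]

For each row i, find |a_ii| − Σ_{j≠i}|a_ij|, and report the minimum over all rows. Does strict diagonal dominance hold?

2

row 1: |8| − (3+3) = 2
row 2: |9| − (4+3) = 2
row 3: |8| − (1+4) = 3
minimum over rows = 2 → strictly diagonally dominant (convergence guaranteed)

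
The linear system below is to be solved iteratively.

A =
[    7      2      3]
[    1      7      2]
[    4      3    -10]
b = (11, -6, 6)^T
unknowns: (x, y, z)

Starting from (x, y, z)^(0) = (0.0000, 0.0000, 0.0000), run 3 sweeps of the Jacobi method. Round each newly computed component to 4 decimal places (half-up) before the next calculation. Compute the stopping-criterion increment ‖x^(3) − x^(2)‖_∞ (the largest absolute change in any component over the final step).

Iteration 1:
  x = (11 - (2)·0.0000 - (3)·0.0000) / (7) = 1.5714
  y = (-6 - (1)·0.0000 - (2)·0.0000) / (7) = -0.8571
  z = (6 - (4)·0.0000 - (3)·0.0000) / (-10) = -0.6000
Iteration 2:
  x = (11 - (2)·-0.8571 - (3)·-0.6000) / (7) = 2.0735
  y = (-6 - (1)·1.5714 - (2)·-0.6000) / (7) = -0.9102
  z = (6 - (4)·1.5714 - (3)·-0.8571) / (-10) = -0.2286
Iteration 3:
  x = (11 - (2)·-0.9102 - (3)·-0.2286) / (7) = 1.9295
  y = (-6 - (1)·2.0735 - (2)·-0.2286) / (7) = -1.0880
  z = (6 - (4)·2.0735 - (3)·-0.9102) / (-10) = -0.0437
Change: (-0.1440, -0.1778, 0.1849) → max |·| = 0.1849

0.1849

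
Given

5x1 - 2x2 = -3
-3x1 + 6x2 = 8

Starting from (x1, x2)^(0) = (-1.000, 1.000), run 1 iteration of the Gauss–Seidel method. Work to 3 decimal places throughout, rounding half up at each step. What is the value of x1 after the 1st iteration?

Iteration 1:
  x1 = (-3 - (-2)·1.000) / (5) = -0.200
  x2 = (8 - (-3)·-0.200) / (6) = 1.233

-0.200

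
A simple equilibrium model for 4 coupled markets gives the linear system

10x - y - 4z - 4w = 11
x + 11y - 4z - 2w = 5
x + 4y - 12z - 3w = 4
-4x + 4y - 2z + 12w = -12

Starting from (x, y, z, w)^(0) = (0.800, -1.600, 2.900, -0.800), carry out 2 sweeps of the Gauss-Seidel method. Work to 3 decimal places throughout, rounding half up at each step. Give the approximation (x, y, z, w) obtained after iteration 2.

(1.091, 0.372, 0.066, -0.749)

Iteration 1:
  x = (11 - (-1)·-1.600 - (-4)·2.900 - (-4)·-0.800) / (10) = 1.780
  y = (5 - (1)·1.780 - (-4)·2.900 - (-2)·-0.800) / (11) = 1.202
  z = (4 - (1)·1.780 - (4)·1.202 - (-3)·-0.800) / (-12) = 0.416
  w = (-12 - (-4)·1.780 - (4)·1.202 - (-2)·0.416) / (12) = -0.738
Iteration 2:
  x = (11 - (-1)·1.202 - (-4)·0.416 - (-4)·-0.738) / (10) = 1.091
  y = (5 - (1)·1.091 - (-4)·0.416 - (-2)·-0.738) / (11) = 0.372
  z = (4 - (1)·1.091 - (4)·0.372 - (-3)·-0.738) / (-12) = 0.066
  w = (-12 - (-4)·1.091 - (4)·0.372 - (-2)·0.066) / (12) = -0.749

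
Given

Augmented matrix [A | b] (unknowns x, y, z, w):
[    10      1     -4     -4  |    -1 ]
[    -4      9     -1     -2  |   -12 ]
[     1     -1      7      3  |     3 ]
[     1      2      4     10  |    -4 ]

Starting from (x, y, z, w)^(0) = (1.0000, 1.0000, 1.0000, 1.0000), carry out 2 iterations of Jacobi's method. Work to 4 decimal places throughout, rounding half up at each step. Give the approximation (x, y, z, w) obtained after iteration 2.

Iteration 1:
  x = (-1 - (1)·1.0000 - (-4)·1.0000 - (-4)·1.0000) / (10) = 0.6000
  y = (-12 - (-4)·1.0000 - (-1)·1.0000 - (-2)·1.0000) / (9) = -0.5556
  z = (3 - (1)·1.0000 - (-1)·1.0000 - (3)·1.0000) / (7) = 0.0000
  w = (-4 - (1)·1.0000 - (2)·1.0000 - (4)·1.0000) / (10) = -1.1000
Iteration 2:
  x = (-1 - (1)·-0.5556 - (-4)·0.0000 - (-4)·-1.1000) / (10) = -0.4844
  y = (-12 - (-4)·0.6000 - (-1)·0.0000 - (-2)·-1.1000) / (9) = -1.3111
  z = (3 - (1)·0.6000 - (-1)·-0.5556 - (3)·-1.1000) / (7) = 0.7349
  w = (-4 - (1)·0.6000 - (2)·-0.5556 - (4)·0.0000) / (10) = -0.3489

(-0.4844, -1.3111, 0.7349, -0.3489)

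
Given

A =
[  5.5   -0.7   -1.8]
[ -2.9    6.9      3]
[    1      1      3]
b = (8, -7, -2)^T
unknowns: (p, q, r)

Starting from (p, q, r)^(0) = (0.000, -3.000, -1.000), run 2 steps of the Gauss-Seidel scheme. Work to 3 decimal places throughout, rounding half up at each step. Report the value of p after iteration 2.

Iteration 1:
  p = (8 - (-0.7)·-3.000 - (-1.8)·-1.000) / (5.5) = 0.745
  q = (-7 - (-2.9)·0.745 - (3)·-1.000) / (6.9) = -0.267
  r = (-2 - (1)·0.745 - (1)·-0.267) / (3) = -0.826
Iteration 2:
  p = (8 - (-0.7)·-0.267 - (-1.8)·-0.826) / (5.5) = 1.150
  q = (-7 - (-2.9)·1.150 - (3)·-0.826) / (6.9) = -0.172
  r = (-2 - (1)·1.150 - (1)·-0.172) / (3) = -0.993

1.150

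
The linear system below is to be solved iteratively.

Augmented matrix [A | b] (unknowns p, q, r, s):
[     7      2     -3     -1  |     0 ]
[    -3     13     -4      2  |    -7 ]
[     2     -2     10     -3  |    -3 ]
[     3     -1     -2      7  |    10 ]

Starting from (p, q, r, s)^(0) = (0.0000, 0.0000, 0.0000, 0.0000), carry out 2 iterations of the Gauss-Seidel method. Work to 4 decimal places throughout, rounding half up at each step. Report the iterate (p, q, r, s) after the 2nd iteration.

(0.1556, -0.8180, -0.1242, 1.2095)

Iteration 1:
  p = (0 - (2)·0.0000 - (-3)·0.0000 - (-1)·0.0000) / (7) = 0.0000
  q = (-7 - (-3)·0.0000 - (-4)·0.0000 - (2)·0.0000) / (13) = -0.5385
  r = (-3 - (2)·0.0000 - (-2)·-0.5385 - (-3)·0.0000) / (10) = -0.4077
  s = (10 - (3)·0.0000 - (-1)·-0.5385 - (-2)·-0.4077) / (7) = 1.2352
Iteration 2:
  p = (0 - (2)·-0.5385 - (-3)·-0.4077 - (-1)·1.2352) / (7) = 0.1556
  q = (-7 - (-3)·0.1556 - (-4)·-0.4077 - (2)·1.2352) / (13) = -0.8180
  r = (-3 - (2)·0.1556 - (-2)·-0.8180 - (-3)·1.2352) / (10) = -0.1242
  s = (10 - (3)·0.1556 - (-1)·-0.8180 - (-2)·-0.1242) / (7) = 1.2095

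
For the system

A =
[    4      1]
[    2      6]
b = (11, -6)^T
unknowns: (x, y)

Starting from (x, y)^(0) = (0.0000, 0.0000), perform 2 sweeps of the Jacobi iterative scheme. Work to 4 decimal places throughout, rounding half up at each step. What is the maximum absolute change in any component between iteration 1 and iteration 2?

Iteration 1:
  x = (11 - (1)·0.0000) / (4) = 2.7500
  y = (-6 - (2)·0.0000) / (6) = -1.0000
Iteration 2:
  x = (11 - (1)·-1.0000) / (4) = 3.0000
  y = (-6 - (2)·2.7500) / (6) = -1.9167
Change: (0.2500, -0.9167) → max |·| = 0.9167

0.9167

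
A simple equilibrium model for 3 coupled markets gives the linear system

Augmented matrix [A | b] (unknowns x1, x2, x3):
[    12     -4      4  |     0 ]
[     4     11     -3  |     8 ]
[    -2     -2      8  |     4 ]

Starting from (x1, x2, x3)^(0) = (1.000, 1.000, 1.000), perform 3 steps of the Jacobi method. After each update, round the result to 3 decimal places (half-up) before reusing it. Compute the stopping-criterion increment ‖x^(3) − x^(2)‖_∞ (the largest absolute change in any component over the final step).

0.235

Iteration 1:
  x1 = (0 - (-4)·1.000 - (4)·1.000) / (12) = 0.000
  x2 = (8 - (4)·1.000 - (-3)·1.000) / (11) = 0.636
  x3 = (4 - (-2)·1.000 - (-2)·1.000) / (8) = 1.000
Iteration 2:
  x1 = (0 - (-4)·0.636 - (4)·1.000) / (12) = -0.121
  x2 = (8 - (4)·0.000 - (-3)·1.000) / (11) = 1.000
  x3 = (4 - (-2)·0.000 - (-2)·0.636) / (8) = 0.659
Iteration 3:
  x1 = (0 - (-4)·1.000 - (4)·0.659) / (12) = 0.114
  x2 = (8 - (4)·-0.121 - (-3)·0.659) / (11) = 0.951
  x3 = (4 - (-2)·-0.121 - (-2)·1.000) / (8) = 0.720
Change: (0.235, -0.049, 0.061) → max |·| = 0.235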